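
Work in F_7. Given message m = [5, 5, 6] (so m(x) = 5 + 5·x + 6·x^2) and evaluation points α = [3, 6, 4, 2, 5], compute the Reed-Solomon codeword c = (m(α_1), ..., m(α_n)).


c = [4, 6, 2, 4, 5]

Message polynomial: m(x) = 5 + 5·x + 6·x^2 (mod 7).
For each evaluation point α_i, compute m(α_i) mod 7:
  α_1 = 3: Horner steps 6 → 2 → 4, so m(3) = 4.
  α_2 = 6: Horner steps 6 → 6 → 6, so m(6) = 6.
  α_3 = 4: Horner steps 6 → 1 → 2, so m(4) = 2.
  α_4 = 2: Horner steps 6 → 3 → 4, so m(2) = 4.
  α_5 = 5: Horner steps 6 → 0 → 5, so m(5) = 5.
Codeword c = [4, 6, 2, 4, 5] ∈ F_7^5.


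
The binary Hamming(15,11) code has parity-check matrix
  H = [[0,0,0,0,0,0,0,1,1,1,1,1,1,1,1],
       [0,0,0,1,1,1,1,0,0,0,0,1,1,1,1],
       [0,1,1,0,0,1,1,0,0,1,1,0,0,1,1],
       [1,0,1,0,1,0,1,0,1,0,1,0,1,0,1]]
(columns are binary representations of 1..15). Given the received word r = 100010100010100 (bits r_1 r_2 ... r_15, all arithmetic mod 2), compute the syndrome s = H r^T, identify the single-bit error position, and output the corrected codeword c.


s = (0, 1, 0, 1)^T, error position = 5, corrected codeword c = 100000100010100

Compute s = H r^T mod 2 one row at a time:
  s_1 = 0 + 0 + 0 + 1 + 0 + 1 + 0 + 0 = 2 ≡ 0 (mod 2).
  s_2 = 0 + 1 + 0 + 1 + 0 + 1 + 0 + 0 = 3 ≡ 1 (mod 2).
  s_3 = 0 + 0 + 0 + 1 + 0 + 1 + 0 + 0 = 2 ≡ 0 (mod 2).
  s_4 = 1 + 0 + 1 + 1 + 0 + 1 + 1 + 0 = 5 ≡ 1 (mod 2).
s = (0, 1, 0, 1)^T — this equals column 5 of H (binary 0101), so error is at position 5.
Correct: flip bit 5 of r = 100010100010100 to get c = 100000100010100.


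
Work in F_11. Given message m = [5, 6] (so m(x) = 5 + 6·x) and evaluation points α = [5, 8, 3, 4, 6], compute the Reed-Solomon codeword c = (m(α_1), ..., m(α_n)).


c = [2, 9, 1, 7, 8]

Message polynomial: m(x) = 5 + 6·x (mod 11).
For each evaluation point α_i, compute m(α_i) mod 11:
  α_1 = 5: Horner steps 6 → 2, so m(5) = 2.
  α_2 = 8: Horner steps 6 → 9, so m(8) = 9.
  α_3 = 3: Horner steps 6 → 1, so m(3) = 1.
  α_4 = 4: Horner steps 6 → 7, so m(4) = 7.
  α_5 = 6: Horner steps 6 → 8, so m(6) = 8.
Codeword c = [2, 9, 1, 7, 8] ∈ F_11^5.


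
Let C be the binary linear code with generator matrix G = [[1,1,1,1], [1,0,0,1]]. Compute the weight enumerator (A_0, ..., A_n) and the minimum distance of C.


Weight distribution: A_0 = 1, A_2 = 2, A_4 = 1. Minimum distance d = 2.

Enumerate all 2^2 = 4 messages m ∈ F_2^2.
For each, compute codeword c = mG in F_2^4, then tally its weight.
  m = 00 → c = 0000, weight = 0.
  m = 10 → c = 1111, weight = 4.
  m = 01 → c = 1001, weight = 2.
  m = 11 → c = 0110, weight = 2.
Tally weights:
  weight 0: 1 codewords.
  weight 2: 2 codewords.
  weight 4: 1 codewords.
Minimum distance d = smallest w > 0 with A_w > 0 = 2.
Sanity: Σ A_w = 4 = 2^2 = 4 ✓.


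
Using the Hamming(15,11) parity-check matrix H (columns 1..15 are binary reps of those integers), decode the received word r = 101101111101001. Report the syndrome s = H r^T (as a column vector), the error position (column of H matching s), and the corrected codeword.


s = (1, 1, 1, 1)^T, error position = 15, corrected codeword c = 101101111101000

Compute s = H r^T mod 2 one row at a time:
  s_1 = 1 + 1 + 1 + 0 + 1 + 0 + 0 + 1 = 5 ≡ 1 (mod 2).
  s_2 = 1 + 0 + 1 + 1 + 1 + 0 + 0 + 1 = 5 ≡ 1 (mod 2).
  s_3 = 0 + 1 + 1 + 1 + 1 + 0 + 0 + 1 = 5 ≡ 1 (mod 2).
  s_4 = 1 + 1 + 0 + 1 + 1 + 0 + 0 + 1 = 5 ≡ 1 (mod 2).
s = (1, 1, 1, 1)^T — this equals column 15 of H (binary 1111), so error is at position 15.
Correct: flip bit 15 of r = 101101111101001 to get c = 101101111101000.


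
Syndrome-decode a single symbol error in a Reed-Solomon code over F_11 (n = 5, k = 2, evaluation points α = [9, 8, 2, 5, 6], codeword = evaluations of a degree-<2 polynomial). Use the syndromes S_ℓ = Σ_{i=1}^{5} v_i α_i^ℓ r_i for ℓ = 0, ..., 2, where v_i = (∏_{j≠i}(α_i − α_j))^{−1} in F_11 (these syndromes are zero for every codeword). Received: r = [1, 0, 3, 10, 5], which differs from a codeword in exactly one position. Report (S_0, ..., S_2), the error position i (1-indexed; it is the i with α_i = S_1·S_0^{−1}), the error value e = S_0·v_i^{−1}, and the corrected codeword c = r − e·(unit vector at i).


S = (2, 5, 7), error at position 2, error magnitude e = 5, c = [1, 6, 3, 10, 5].

Step 1: column multipliers v_i = (∏_{j≠i}(α_i − α_j))^{−1} mod 11.
  i = 1 (α = 9): (9−8)(9−2)(9−5)(9−6) = 1·7·4·3 = 84 ≡ 7, so v_1 = 7^{−1} = 8 (mod 11).
  i = 2 (α = 8): (8−9)(8−2)(8−5)(8−6) = (−1)·6·3·2 = −36 ≡ 8, so v_2 = 8^{−1} = 7 (mod 11).
  i = 3 (α = 2): (2−9)(2−8)(2−5)(2−6) = (−7)·(−6)·(−3)·(−4) = 504 ≡ 9, so v_3 = 9^{−1} = 5 (mod 11).
  i = 4 (α = 5): (5−9)(5−8)(5−2)(5−6) = (−4)·(−3)·3·(−1) = −36 ≡ 8, so v_4 = 8^{−1} = 7 (mod 11).
  i = 5 (α = 6): (6−9)(6−8)(6−2)(6−5) = (−3)·(−2)·4·1 = 24 ≡ 2, so v_5 = 2^{−1} = 6 (mod 11).
  v = [8, 7, 5, 7, 6].
Step 2: syndromes of r = [1, 0, 3, 10, 5] (all sums mod 11).
  S_0 = Σ v_i r_i = 8·1 + 7·0 + 5·3 + 7·10 + 6·5 = 123 ≡ 2.
  S_1 = Σ v_i α_i r_i = 8·9·1 + 7·8·0 + 5·2·3 + 7·5·10 + 6·6·5 = 632 ≡ 5.
  α_i^2 mod 11 = [4, 9, 4, 3, 3].
  S_2 = Σ v_i α_i^2 r_i = 8·4·1 + 7·9·0 + 5·4·3 + 7·3·10 + 6·3·5 = 392 ≡ 7.
  S = (2, 5, 7) ≠ 0, so r is not a codeword (an error is present).
Step 3: locate the error. For a single error e at position i, S_ℓ = v_i·e·α_i^ℓ, so α_err = S_1/S_0.
  S_0^{−1} = 2^{−1} = 6 (mod 11), so α_err = 5·6 = 30 ≡ 8 = α_2. Error position i = 2.
  Consistency check: S_2/S_1 = 7·9 = 63 ≡ 8 = α_err ✓ (single-error assumption holds).
Step 4: error magnitude e = S_0/v_2 = S_0·∏_{j≠2}(α_2 − α_j) = 2·8 = 16 ≡ 5 (mod 11).
Step 5: correct position 2: c_2 = r_2 − e = 0 − 5 ≡ 6 (mod 11). Hence c = [1, 6, 3, 10, 5].
  Check: interpolating c through the α_i gives m(x) = 2 + 6·x (degree < 2) with m(α_i) = c_i for every i, so c is indeed a codeword.


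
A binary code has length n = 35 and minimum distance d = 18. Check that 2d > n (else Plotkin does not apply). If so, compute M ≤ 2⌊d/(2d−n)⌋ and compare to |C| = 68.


Plotkin bound M ≤ 36; given |C| = 68 > bound (violated).

Check applicability: 2d = 36, n = 35.
2d − n = 1 > 0, so Plotkin applies.
Compute d/(2d−n) = 18/1 ≈ 18.0000.
⌊d/(2d−n)⌋ = 18.
Plotkin bound: M ≤ 2·18 = 36.
Given |C| = 68, check: VIOLATED.
This |C| is above the Plotkin bound, so no binary code with n = 35, d = 18 and 68 codewords exists.


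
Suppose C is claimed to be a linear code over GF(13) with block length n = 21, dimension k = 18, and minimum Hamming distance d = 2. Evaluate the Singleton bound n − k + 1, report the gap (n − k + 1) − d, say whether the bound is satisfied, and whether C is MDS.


Singleton RHS = n − k + 1 = 4, slack = 2, bound satisfied, not MDS.

Singleton bound: d ≤ n − k + 1.
Here n = 21, k = 18, so n − k + 1 = 4.
Given d = 2, check d ≤ 4: YES.
Slack = (n − k + 1) − d = 2.
The code is NOT MDS (slack = 2 > 0).
Description: the claimed parameters are [21, 18, 2]_13; such a code would be non-MDS.


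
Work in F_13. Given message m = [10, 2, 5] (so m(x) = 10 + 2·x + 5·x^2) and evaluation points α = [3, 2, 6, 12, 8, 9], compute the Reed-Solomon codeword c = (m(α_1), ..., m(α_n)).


c = [9, 8, 7, 0, 8, 4]

Message polynomial: m(x) = 10 + 2·x + 5·x^2 (mod 13).
For each evaluation point α_i, compute m(α_i) mod 13:
  α_1 = 3: Horner steps 5 → 4 → 9, so m(3) = 9.
  α_2 = 2: Horner steps 5 → 12 → 8, so m(2) = 8.
  α_3 = 6: Horner steps 5 → 6 → 7, so m(6) = 7.
  α_4 = 12: Horner steps 5 → 10 → 0, so m(12) = 0.
  α_5 = 8: Horner steps 5 → 3 → 8, so m(8) = 8.
  α_6 = 9: Horner steps 5 → 8 → 4, so m(9) = 4.
Codeword c = [9, 8, 7, 0, 8, 4] ∈ F_13^6.


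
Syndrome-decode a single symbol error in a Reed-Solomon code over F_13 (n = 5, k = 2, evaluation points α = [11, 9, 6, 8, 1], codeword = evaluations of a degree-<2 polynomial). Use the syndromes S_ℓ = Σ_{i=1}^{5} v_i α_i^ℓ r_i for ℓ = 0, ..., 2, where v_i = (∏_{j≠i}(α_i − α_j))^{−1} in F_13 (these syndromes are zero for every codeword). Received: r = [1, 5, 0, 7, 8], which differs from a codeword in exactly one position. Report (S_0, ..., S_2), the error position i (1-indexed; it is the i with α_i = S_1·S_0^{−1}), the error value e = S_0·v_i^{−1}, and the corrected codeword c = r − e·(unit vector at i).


S = (9, 2, 12), error at position 3, error magnitude e = 2, c = [1, 5, 11, 7, 8].

Step 1: column multipliers v_i = (∏_{j≠i}(α_i − α_j))^{−1} mod 13.
  i = 1 (α = 11): (11−9)(11−6)(11−8)(11−1) = 2·5·3·10 = 300 ≡ 1, so v_1 = 1^{−1} = 1 (mod 13).
  i = 2 (α = 9): (9−11)(9−6)(9−8)(9−1) = (−2)·3·1·8 = −48 ≡ 4, so v_2 = 4^{−1} = 10 (mod 13).
  i = 3 (α = 6): (6−11)(6−9)(6−8)(6−1) = (−5)·(−3)·(−2)·5 = −150 ≡ 6, so v_3 = 6^{−1} = 11 (mod 13).
  i = 4 (α = 8): (8−11)(8−9)(8−6)(8−1) = (−3)·(−1)·2·7 = 42 ≡ 3, so v_4 = 3^{−1} = 9 (mod 13).
  i = 5 (α = 1): (1−11)(1−9)(1−6)(1−8) = (−10)·(−8)·(−5)·(−7) = 2800 ≡ 5, so v_5 = 5^{−1} = 8 (mod 13).
  v = [1, 10, 11, 9, 8].
Step 2: syndromes of r = [1, 5, 0, 7, 8] (all sums mod 13).
  S_0 = Σ v_i r_i = 1·1 + 10·5 + 11·0 + 9·7 + 8·8 = 178 ≡ 9.
  S_1 = Σ v_i α_i r_i = 1·11·1 + 10·9·5 + 11·6·0 + 9·8·7 + 8·1·8 = 1029 ≡ 2.
  α_i^2 mod 13 = [4, 3, 10, 12, 1].
  S_2 = Σ v_i α_i^2 r_i = 1·4·1 + 10·3·5 + 11·10·0 + 9·12·7 + 8·1·8 = 974 ≡ 12.
  S = (9, 2, 12) ≠ 0, so r is not a codeword (an error is present).
Step 3: locate the error. For a single error e at position i, S_ℓ = v_i·e·α_i^ℓ, so α_err = S_1/S_0.
  S_0^{−1} = 9^{−1} = 3 (mod 13), so α_err = 2·3 = 6 ≡ 6 = α_3. Error position i = 3.
  Consistency check: S_2/S_1 = 12·7 = 84 ≡ 6 = α_err ✓ (single-error assumption holds).
Step 4: error magnitude e = S_0/v_3 = S_0·∏_{j≠3}(α_3 − α_j) = 9·6 = 54 ≡ 2 (mod 13).
Step 5: correct position 3: c_3 = r_3 − e = 0 − 2 ≡ 11 (mod 13). Hence c = [1, 5, 11, 7, 8].
  Check: interpolating c through the α_i gives m(x) = 10 + 11·x (degree < 2) with m(α_i) = c_i for every i, so c is indeed a codeword.


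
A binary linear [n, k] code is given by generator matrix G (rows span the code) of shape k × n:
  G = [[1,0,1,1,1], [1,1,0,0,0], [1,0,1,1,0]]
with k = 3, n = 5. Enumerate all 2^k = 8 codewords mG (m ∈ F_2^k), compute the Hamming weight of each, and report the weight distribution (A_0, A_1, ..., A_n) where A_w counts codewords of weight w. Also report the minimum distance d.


Weight distribution: A_0 = 1, A_1 = 1, A_2 = 1, A_3 = 3, A_4 = 2. Minimum distance d = 1.

Enumerate all 2^3 = 8 messages m ∈ F_2^3.
For each, compute codeword c = mG in F_2^5, then tally its weight.
  m = 000 → c = 00000, weight = 0.
  m = 100 → c = 10111, weight = 4.
  m = 010 → c = 11000, weight = 2.
  m = 110 → c = 01111, weight = 4.
  m = 001 → c = 10110, weight = 3.
  m = 101 → c = 00001, weight = 1.
  m = 011 → c = 01110, weight = 3.
  m = 111 → c = 11001, weight = 3.
Tally weights:
  weight 0: 1 codewords.
  weight 1: 1 codewords.
  weight 2: 1 codewords.
  weight 3: 3 codewords.
  weight 4: 2 codewords.
Minimum distance d = smallest w > 0 with A_w > 0 = 1.
Sanity: Σ A_w = 8 = 2^3 = 8 ✓.


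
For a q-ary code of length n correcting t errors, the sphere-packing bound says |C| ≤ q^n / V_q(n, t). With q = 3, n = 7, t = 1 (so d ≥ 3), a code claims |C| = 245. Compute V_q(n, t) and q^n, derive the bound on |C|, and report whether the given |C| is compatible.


V_q(n, t) = 15, q^n = 2187, Hamming bound = 145, |C| = 245 > bound (violated).

Step 1: Compute V_q(n, t) = Σ_{j=0}^1 C(n, j) (q−1)^j.
  j = 0: C(7,0)·(2)^0 = 1·1 = 1.
  j = 1: C(7,1)·(2)^1 = 7·2 = 14.
  V_q(n, t) = 1 + 14 = 15.
Step 2: q^n = 3^7 = 2187.
Step 3: Hamming bound ⌊q^n / V_q(n,t)⌋ = ⌊2187/15⌋ = 145.
Step 4: Compare |C| = 245 to 145: violated.
The claimed |C| lies above the Hamming bound, so no 3-ary code of length 7 with d ≥ 3 can have 245 codewords.


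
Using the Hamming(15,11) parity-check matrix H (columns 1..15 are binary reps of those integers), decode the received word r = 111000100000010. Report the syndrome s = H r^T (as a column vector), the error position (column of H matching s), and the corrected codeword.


s = (1, 0, 0, 1)^T, error position = 9, corrected codeword c = 111000101000010

Compute s = H r^T mod 2 one row at a time:
  s_1 = 0 + 0 + 0 + 0 + 0 + 0 + 1 + 0 = 1 ≡ 1 (mod 2).
  s_2 = 0 + 0 + 0 + 1 + 0 + 0 + 1 + 0 = 2 ≡ 0 (mod 2).
  s_3 = 1 + 1 + 0 + 1 + 0 + 0 + 1 + 0 = 4 ≡ 0 (mod 2).
  s_4 = 1 + 1 + 0 + 1 + 0 + 0 + 0 + 0 = 3 ≡ 1 (mod 2).
s = (1, 0, 0, 1)^T — this equals column 9 of H (binary 1001), so error is at position 9.
Correct: flip bit 9 of r = 111000100000010 to get c = 111000101000010.


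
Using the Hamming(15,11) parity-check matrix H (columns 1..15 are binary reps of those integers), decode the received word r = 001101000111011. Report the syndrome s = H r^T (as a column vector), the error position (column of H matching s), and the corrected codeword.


s = (1, 1, 0, 1)^T, error position = 13, corrected codeword c = 001101000111111

Compute s = H r^T mod 2 one row at a time:
  s_1 = 0 + 0 + 1 + 1 + 1 + 0 + 1 + 1 = 5 ≡ 1 (mod 2).
  s_2 = 1 + 0 + 1 + 0 + 1 + 0 + 1 + 1 = 5 ≡ 1 (mod 2).
  s_3 = 0 + 1 + 1 + 0 + 1 + 1 + 1 + 1 = 6 ≡ 0 (mod 2).
  s_4 = 0 + 1 + 0 + 0 + 0 + 1 + 0 + 1 = 3 ≡ 1 (mod 2).
s = (1, 1, 0, 1)^T — this equals column 13 of H (binary 1101), so error is at position 13.
Correct: flip bit 13 of r = 001101000111011 to get c = 001101000111111.


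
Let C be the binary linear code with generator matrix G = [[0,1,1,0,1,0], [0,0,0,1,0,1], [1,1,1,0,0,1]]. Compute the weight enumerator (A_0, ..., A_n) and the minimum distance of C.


Weight distribution: A_0 = 1, A_2 = 1, A_3 = 3, A_4 = 2, A_5 = 1. Minimum distance d = 2.

Enumerate all 2^3 = 8 messages m ∈ F_2^3.
For each, compute codeword c = mG in F_2^6, then tally its weight.
  m = 000 → c = 000000, weight = 0.
  m = 100 → c = 011010, weight = 3.
  m = 010 → c = 000101, weight = 2.
  m = 110 → c = 011111, weight = 5.
  m = 001 → c = 111001, weight = 4.
  m = 101 → c = 100011, weight = 3.
  m = 011 → c = 111100, weight = 4.
  m = 111 → c = 100110, weight = 3.
Tally weights:
  weight 0: 1 codewords.
  weight 2: 1 codewords.
  weight 3: 3 codewords.
  weight 4: 2 codewords.
  weight 5: 1 codewords.
Minimum distance d = smallest w > 0 with A_w > 0 = 2.
Sanity: Σ A_w = 8 = 2^3 = 8 ✓.


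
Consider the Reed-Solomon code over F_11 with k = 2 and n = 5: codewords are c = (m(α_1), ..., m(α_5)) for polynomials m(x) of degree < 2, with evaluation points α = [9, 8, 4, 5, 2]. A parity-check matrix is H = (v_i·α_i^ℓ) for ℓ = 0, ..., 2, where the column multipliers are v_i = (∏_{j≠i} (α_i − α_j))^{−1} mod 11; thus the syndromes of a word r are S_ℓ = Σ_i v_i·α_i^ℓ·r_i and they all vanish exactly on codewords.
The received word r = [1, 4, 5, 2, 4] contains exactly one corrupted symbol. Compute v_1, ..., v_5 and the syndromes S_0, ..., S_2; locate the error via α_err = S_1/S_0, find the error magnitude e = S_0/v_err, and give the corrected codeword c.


S = (7, 3, 6), error at position 5, error magnitude e = 4, c = [1, 4, 5, 2, 0].

Step 1: column multipliers v_i = (∏_{j≠i}(α_i − α_j))^{−1} mod 11.
  i = 1 (α = 9): (9−8)(9−4)(9−5)(9−2) = 1·5·4·7 = 140 ≡ 8, so v_1 = 8^{−1} = 7 (mod 11).
  i = 2 (α = 8): (8−9)(8−4)(8−5)(8−2) = (−1)·4·3·6 = −72 ≡ 5, so v_2 = 5^{−1} = 9 (mod 11).
  i = 3 (α = 4): (4−9)(4−8)(4−5)(4−2) = (−5)·(−4)·(−1)·2 = −40 ≡ 4, so v_3 = 4^{−1} = 3 (mod 11).
  i = 4 (α = 5): (5−9)(5−8)(5−4)(5−2) = (−4)·(−3)·1·3 = 36 ≡ 3, so v_4 = 3^{−1} = 4 (mod 11).
  i = 5 (α = 2): (2−9)(2−8)(2−4)(2−5) = (−7)·(−6)·(−2)·(−3) = 252 ≡ 10, so v_5 = 10^{−1} = 10 (mod 11).
  v = [7, 9, 3, 4, 10].
Step 2: syndromes of r = [1, 4, 5, 2, 4] (all sums mod 11).
  S_0 = Σ v_i r_i = 7·1 + 9·4 + 3·5 + 4·2 + 10·4 = 106 ≡ 7.
  S_1 = Σ v_i α_i r_i = 7·9·1 + 9·8·4 + 3·4·5 + 4·5·2 + 10·2·4 = 531 ≡ 3.
  α_i^2 mod 11 = [4, 9, 5, 3, 4].
  S_2 = Σ v_i α_i^2 r_i = 7·4·1 + 9·9·4 + 3·5·5 + 4·3·2 + 10·4·4 = 611 ≡ 6.
  S = (7, 3, 6) ≠ 0, so r is not a codeword (an error is present).
Step 3: locate the error. For a single error e at position i, S_ℓ = v_i·e·α_i^ℓ, so α_err = S_1/S_0.
  S_0^{−1} = 7^{−1} = 8 (mod 11), so α_err = 3·8 = 24 ≡ 2 = α_5. Error position i = 5.
  Consistency check: S_2/S_1 = 6·4 = 24 ≡ 2 = α_err ✓ (single-error assumption holds).
Step 4: error magnitude e = S_0/v_5 = S_0·∏_{j≠5}(α_5 − α_j) = 7·10 = 70 ≡ 4 (mod 11).
Step 5: correct position 5: c_5 = r_5 − e = 4 − 4 ≡ 0 (mod 11). Hence c = [1, 4, 5, 2, 0].
  Check: interpolating c through the α_i gives m(x) = 6 + 8·x (degree < 2) with m(α_i) = c_i for every i, so c is indeed a codeword.


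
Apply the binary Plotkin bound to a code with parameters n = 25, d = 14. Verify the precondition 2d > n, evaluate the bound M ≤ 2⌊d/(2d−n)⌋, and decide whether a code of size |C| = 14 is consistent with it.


Plotkin bound M ≤ 8; given |C| = 14 > bound (violated).

Check applicability: 2d = 28, n = 25.
2d − n = 3 > 0, so Plotkin applies.
Compute d/(2d−n) = 14/3 ≈ 4.6667.
⌊d/(2d−n)⌋ = 4.
Plotkin bound: M ≤ 2·4 = 8.
Given |C| = 14, check: VIOLATED.
This |C| is above the Plotkin bound, so no binary code with n = 25, d = 14 and 14 codewords exists.


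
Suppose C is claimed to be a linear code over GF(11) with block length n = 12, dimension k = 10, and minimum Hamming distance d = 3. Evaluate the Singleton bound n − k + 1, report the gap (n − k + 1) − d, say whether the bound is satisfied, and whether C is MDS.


Singleton RHS = n − k + 1 = 3, slack = 0, bound satisfied, MDS.

Singleton bound: d ≤ n − k + 1.
Here n = 12, k = 10, so n − k + 1 = 3.
Given d = 3, check d ≤ 3: YES.
Slack = (n − k + 1) − d = 0.
The code is MDS (slack = 0).
Description: the claimed parameters are [12, 10, 3]_11; such a code would be MDS (meets Singleton bound).


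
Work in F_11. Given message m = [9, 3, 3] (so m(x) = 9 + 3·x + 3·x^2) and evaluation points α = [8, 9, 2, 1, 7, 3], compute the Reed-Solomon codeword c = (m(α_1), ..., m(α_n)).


c = [5, 4, 5, 4, 1, 1]

Message polynomial: m(x) = 9 + 3·x + 3·x^2 (mod 11).
For each evaluation point α_i, compute m(α_i) mod 11:
  α_1 = 8: Horner steps 3 → 5 → 5, so m(8) = 5.
  α_2 = 9: Horner steps 3 → 8 → 4, so m(9) = 4.
  α_3 = 2: Horner steps 3 → 9 → 5, so m(2) = 5.
  α_4 = 1: Horner steps 3 → 6 → 4, so m(1) = 4.
  α_5 = 7: Horner steps 3 → 2 → 1, so m(7) = 1.
  α_6 = 3: Horner steps 3 → 1 → 1, so m(3) = 1.
Codeword c = [5, 4, 5, 4, 1, 1] ∈ F_11^6.


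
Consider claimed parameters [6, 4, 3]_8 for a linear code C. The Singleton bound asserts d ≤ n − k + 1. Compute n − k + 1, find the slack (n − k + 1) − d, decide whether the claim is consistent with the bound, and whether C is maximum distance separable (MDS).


Singleton RHS = n − k + 1 = 3, slack = 0, bound satisfied, MDS.

Singleton bound: d ≤ n − k + 1.
Here n = 6, k = 4, so n − k + 1 = 3.
Given d = 3, check d ≤ 3: YES.
Slack = (n − k + 1) − d = 0.
The code is MDS (slack = 0).
Description: the claimed parameters are [6, 4, 3]_8; such a code would be MDS (meets Singleton bound).


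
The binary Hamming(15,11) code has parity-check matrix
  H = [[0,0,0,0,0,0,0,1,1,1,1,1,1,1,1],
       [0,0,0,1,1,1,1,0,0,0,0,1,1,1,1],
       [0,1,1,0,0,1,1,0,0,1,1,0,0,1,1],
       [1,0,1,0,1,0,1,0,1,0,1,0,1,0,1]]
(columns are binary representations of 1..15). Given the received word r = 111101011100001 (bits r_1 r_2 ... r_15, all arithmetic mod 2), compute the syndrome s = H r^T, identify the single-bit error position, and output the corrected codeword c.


s = (0, 1, 1, 0)^T, error position = 6, corrected codeword c = 111100011100001

Compute s = H r^T mod 2 one row at a time:
  s_1 = 1 + 1 + 1 + 0 + 0 + 0 + 0 + 1 = 4 ≡ 0 (mod 2).
  s_2 = 1 + 0 + 1 + 0 + 0 + 0 + 0 + 1 = 3 ≡ 1 (mod 2).
  s_3 = 1 + 1 + 1 + 0 + 1 + 0 + 0 + 1 = 5 ≡ 1 (mod 2).
  s_4 = 1 + 1 + 0 + 0 + 1 + 0 + 0 + 1 = 4 ≡ 0 (mod 2).
s = (0, 1, 1, 0)^T — this equals column 6 of H (binary 0110), so error is at position 6.
Correct: flip bit 6 of r = 111101011100001 to get c = 111100011100001.


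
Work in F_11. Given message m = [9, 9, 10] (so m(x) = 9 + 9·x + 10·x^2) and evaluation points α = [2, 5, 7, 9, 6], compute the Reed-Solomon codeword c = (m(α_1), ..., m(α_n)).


c = [1, 7, 1, 9, 5]

Message polynomial: m(x) = 9 + 9·x + 10·x^2 (mod 11).
For each evaluation point α_i, compute m(α_i) mod 11:
  α_1 = 2: Horner steps 10 → 7 → 1, so m(2) = 1.
  α_2 = 5: Horner steps 10 → 4 → 7, so m(5) = 7.
  α_3 = 7: Horner steps 10 → 2 → 1, so m(7) = 1.
  α_4 = 9: Horner steps 10 → 0 → 9, so m(9) = 9.
  α_5 = 6: Horner steps 10 → 3 → 5, so m(6) = 5.
Codeword c = [1, 7, 1, 9, 5] ∈ F_11^5.


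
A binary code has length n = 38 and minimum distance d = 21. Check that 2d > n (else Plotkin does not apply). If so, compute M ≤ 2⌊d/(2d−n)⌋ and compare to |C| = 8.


Plotkin bound M ≤ 10; given |C| = 8 ≤ bound (satisfied).

Check applicability: 2d = 42, n = 38.
2d − n = 4 > 0, so Plotkin applies.
Compute d/(2d−n) = 21/4 ≈ 5.2500.
⌊d/(2d−n)⌋ = 5.
Plotkin bound: M ≤ 2·5 = 10.
Given |C| = 8, check: satisfied.
This |C| is below the Plotkin bound.


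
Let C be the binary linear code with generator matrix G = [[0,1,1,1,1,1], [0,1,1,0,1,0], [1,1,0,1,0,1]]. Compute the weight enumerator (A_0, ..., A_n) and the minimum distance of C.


Weight distribution: A_0 = 1, A_2 = 2, A_3 = 2, A_4 = 1, A_5 = 2. Minimum distance d = 2.

Enumerate all 2^3 = 8 messages m ∈ F_2^3.
For each, compute codeword c = mG in F_2^6, then tally its weight.
  m = 000 → c = 000000, weight = 0.
  m = 100 → c = 011111, weight = 5.
  m = 010 → c = 011010, weight = 3.
  m = 110 → c = 000101, weight = 2.
  m = 001 → c = 110101, weight = 4.
  m = 101 → c = 101010, weight = 3.
  m = 011 → c = 101111, weight = 5.
  m = 111 → c = 110000, weight = 2.
Tally weights:
  weight 0: 1 codewords.
  weight 2: 2 codewords.
  weight 3: 2 codewords.
  weight 4: 1 codewords.
  weight 5: 2 codewords.
Minimum distance d = smallest w > 0 with A_w > 0 = 2.
Sanity: Σ A_w = 8 = 2^3 = 8 ✓.


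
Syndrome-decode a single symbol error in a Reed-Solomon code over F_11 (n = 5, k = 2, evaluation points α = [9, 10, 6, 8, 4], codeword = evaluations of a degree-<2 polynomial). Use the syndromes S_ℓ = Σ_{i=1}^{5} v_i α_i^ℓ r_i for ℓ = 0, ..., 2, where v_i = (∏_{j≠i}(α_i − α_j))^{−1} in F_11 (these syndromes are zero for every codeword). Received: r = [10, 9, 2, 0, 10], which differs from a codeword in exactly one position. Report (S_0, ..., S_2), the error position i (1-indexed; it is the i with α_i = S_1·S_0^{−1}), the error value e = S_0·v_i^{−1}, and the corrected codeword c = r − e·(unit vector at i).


S = (8, 10, 7), error at position 5, error magnitude e = 6, c = [10, 9, 2, 0, 4].

Step 1: column multipliers v_i = (∏_{j≠i}(α_i − α_j))^{−1} mod 11.
  i = 1 (α = 9): (9−10)(9−6)(9−8)(9−4) = (−1)·3·1·5 = −15 ≡ 7, so v_1 = 7^{−1} = 8 (mod 11).
  i = 2 (α = 10): (10−9)(10−6)(10−8)(10−4) = 1·4·2·6 = 48 ≡ 4, so v_2 = 4^{−1} = 3 (mod 11).
  i = 3 (α = 6): (6−9)(6−10)(6−8)(6−4) = (−3)·(−4)·(−2)·2 = −48 ≡ 7, so v_3 = 7^{−1} = 8 (mod 11).
  i = 4 (α = 8): (8−9)(8−10)(8−6)(8−4) = (−1)·(−2)·2·4 = 16 ≡ 5, so v_4 = 5^{−1} = 9 (mod 11).
  i = 5 (α = 4): (4−9)(4−10)(4−6)(4−8) = (−5)·(−6)·(−2)·(−4) = 240 ≡ 9, so v_5 = 9^{−1} = 5 (mod 11).
  v = [8, 3, 8, 9, 5].
Step 2: syndromes of r = [10, 9, 2, 0, 10] (all sums mod 11).
  S_0 = Σ v_i r_i = 8·10 + 3·9 + 8·2 + 9·0 + 5·10 = 173 ≡ 8.
  S_1 = Σ v_i α_i r_i = 8·9·10 + 3·10·9 + 8·6·2 + 9·8·0 + 5·4·10 = 1286 ≡ 10.
  α_i^2 mod 11 = [4, 1, 3, 9, 5].
  S_2 = Σ v_i α_i^2 r_i = 8·4·10 + 3·1·9 + 8·3·2 + 9·9·0 + 5·5·10 = 645 ≡ 7.
  S = (8, 10, 7) ≠ 0, so r is not a codeword (an error is present).
Step 3: locate the error. For a single error e at position i, S_ℓ = v_i·e·α_i^ℓ, so α_err = S_1/S_0.
  S_0^{−1} = 8^{−1} = 7 (mod 11), so α_err = 10·7 = 70 ≡ 4 = α_5. Error position i = 5.
  Consistency check: S_2/S_1 = 7·10 = 70 ≡ 4 = α_err ✓ (single-error assumption holds).
Step 4: error magnitude e = S_0/v_5 = S_0·∏_{j≠5}(α_5 − α_j) = 8·9 = 72 ≡ 6 (mod 11).
Step 5: correct position 5: c_5 = r_5 − e = 10 − 6 ≡ 4 (mod 11). Hence c = [10, 9, 2, 0, 4].
  Check: interpolating c through the α_i gives m(x) = 8 + 10·x (degree < 2) with m(α_i) = c_i for every i, so c is indeed a codeword.


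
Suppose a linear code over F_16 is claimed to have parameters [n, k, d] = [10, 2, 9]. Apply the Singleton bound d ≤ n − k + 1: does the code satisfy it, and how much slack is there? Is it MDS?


Singleton RHS = n − k + 1 = 9, slack = 0, bound satisfied, MDS.

Singleton bound: d ≤ n − k + 1.
Here n = 10, k = 2, so n − k + 1 = 9.
Given d = 9, check d ≤ 9: YES.
Slack = (n − k + 1) − d = 0.
The code is MDS (slack = 0).
Description: the claimed parameters are [10, 2, 9]_16; such a code would be MDS (meets Singleton bound).


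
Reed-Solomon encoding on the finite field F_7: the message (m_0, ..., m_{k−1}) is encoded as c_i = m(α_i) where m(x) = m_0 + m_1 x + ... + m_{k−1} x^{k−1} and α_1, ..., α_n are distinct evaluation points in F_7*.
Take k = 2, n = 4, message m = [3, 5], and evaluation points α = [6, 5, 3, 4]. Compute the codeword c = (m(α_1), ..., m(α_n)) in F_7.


c = [5, 0, 4, 2]

Message polynomial: m(x) = 3 + 5·x (mod 7).
For each evaluation point α_i, compute m(α_i) mod 7:
  α_1 = 6: Horner steps 5 → 5, so m(6) = 5.
  α_2 = 5: Horner steps 5 → 0, so m(5) = 0.
  α_3 = 3: Horner steps 5 → 4, so m(3) = 4.
  α_4 = 4: Horner steps 5 → 2, so m(4) = 2.
Codeword c = [5, 0, 4, 2] ∈ F_7^4.


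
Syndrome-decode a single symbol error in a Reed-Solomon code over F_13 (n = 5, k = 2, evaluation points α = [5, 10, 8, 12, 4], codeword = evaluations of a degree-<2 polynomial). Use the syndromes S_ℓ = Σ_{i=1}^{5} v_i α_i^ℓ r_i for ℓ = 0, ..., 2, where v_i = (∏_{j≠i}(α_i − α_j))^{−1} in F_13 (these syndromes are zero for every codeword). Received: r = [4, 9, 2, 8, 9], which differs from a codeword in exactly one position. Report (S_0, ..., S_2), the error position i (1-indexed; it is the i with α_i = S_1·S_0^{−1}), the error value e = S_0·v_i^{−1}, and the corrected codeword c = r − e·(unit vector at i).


S = (3, 4, 1), error at position 2, error magnitude e = 4, c = [4, 5, 2, 8, 9].

Step 1: column multipliers v_i = (∏_{j≠i}(α_i − α_j))^{−1} mod 13.
  i = 1 (α = 5): (5−10)(5−8)(5−12)(5−4) = (−5)·(−3)·(−7)·1 = −105 ≡ 12, so v_1 = 12^{−1} = 12 (mod 13).
  i = 2 (α = 10): (10−5)(10−8)(10−12)(10−4) = 5·2·(−2)·6 = −120 ≡ 10, so v_2 = 10^{−1} = 4 (mod 13).
  i = 3 (α = 8): (8−5)(8−10)(8−12)(8−4) = 3·(−2)·(−4)·4 = 96 ≡ 5, so v_3 = 5^{−1} = 8 (mod 13).
  i = 4 (α = 12): (12−5)(12−10)(12−8)(12−4) = 7·2·4·8 = 448 ≡ 6, so v_4 = 6^{−1} = 11 (mod 13).
  i = 5 (α = 4): (4−5)(4−10)(4−8)(4−12) = (−1)·(−6)·(−4)·(−8) = 192 ≡ 10, so v_5 = 10^{−1} = 4 (mod 13).
  v = [12, 4, 8, 11, 4].
Step 2: syndromes of r = [4, 9, 2, 8, 9] (all sums mod 13).
  S_0 = Σ v_i r_i = 12·4 + 4·9 + 8·2 + 11·8 + 4·9 = 224 ≡ 3.
  S_1 = Σ v_i α_i r_i = 12·5·4 + 4·10·9 + 8·8·2 + 11·12·8 + 4·4·9 = 1928 ≡ 4.
  α_i^2 mod 13 = [12, 9, 12, 1, 3].
  S_2 = Σ v_i α_i^2 r_i = 12·12·4 + 4·9·9 + 8·12·2 + 11·1·8 + 4·3·9 = 1288 ≡ 1.
  S = (3, 4, 1) ≠ 0, so r is not a codeword (an error is present).
Step 3: locate the error. For a single error e at position i, S_ℓ = v_i·e·α_i^ℓ, so α_err = S_1/S_0.
  S_0^{−1} = 3^{−1} = 9 (mod 13), so α_err = 4·9 = 36 ≡ 10 = α_2. Error position i = 2.
  Consistency check: S_2/S_1 = 1·10 = 10 ≡ 10 = α_err ✓ (single-error assumption holds).
Step 4: error magnitude e = S_0/v_2 = S_0·∏_{j≠2}(α_2 − α_j) = 3·10 = 30 ≡ 4 (mod 13).
Step 5: correct position 2: c_2 = r_2 − e = 9 − 4 ≡ 5 (mod 13). Hence c = [4, 5, 2, 8, 9].
  Check: interpolating c through the α_i gives m(x) = 3 + 8·x (degree < 2) with m(α_i) = c_i for every i, so c is indeed a codeword.


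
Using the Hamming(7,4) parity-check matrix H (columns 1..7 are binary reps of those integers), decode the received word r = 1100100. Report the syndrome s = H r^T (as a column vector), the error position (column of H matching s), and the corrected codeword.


s = (1, 1, 0)^T, error position = 6, corrected codeword c = 1100110

Compute s = H r^T mod 2 one row at a time:
  s_1 = 0 + 1 + 0 + 0 = 1 ≡ 1 (mod 2).
  s_2 = 1 + 0 + 0 + 0 = 1 ≡ 1 (mod 2).
  s_3 = 1 + 0 + 1 + 0 = 2 ≡ 0 (mod 2).
s = (1, 1, 0)^T — this equals column 6 of H (binary 110), so error is at position 6.
Correct: flip bit 6 of r = 1100100 to get c = 1100110.


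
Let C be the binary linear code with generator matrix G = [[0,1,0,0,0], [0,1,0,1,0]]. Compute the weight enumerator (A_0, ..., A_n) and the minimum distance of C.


Weight distribution: A_0 = 1, A_1 = 2, A_2 = 1. Minimum distance d = 1.

Enumerate all 2^2 = 4 messages m ∈ F_2^2.
For each, compute codeword c = mG in F_2^5, then tally its weight.
  m = 00 → c = 00000, weight = 0.
  m = 10 → c = 01000, weight = 1.
  m = 01 → c = 01010, weight = 2.
  m = 11 → c = 00010, weight = 1.
Tally weights:
  weight 0: 1 codewords.
  weight 1: 2 codewords.
  weight 2: 1 codewords.
Minimum distance d = smallest w > 0 with A_w > 0 = 1.
Sanity: Σ A_w = 4 = 2^2 = 4 ✓.


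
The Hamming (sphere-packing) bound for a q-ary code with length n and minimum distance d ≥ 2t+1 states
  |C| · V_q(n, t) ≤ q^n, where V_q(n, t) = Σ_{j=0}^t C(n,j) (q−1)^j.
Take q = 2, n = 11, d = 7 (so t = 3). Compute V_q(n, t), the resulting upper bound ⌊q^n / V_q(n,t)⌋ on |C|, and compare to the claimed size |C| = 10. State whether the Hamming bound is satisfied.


V_q(n, t) = 232, q^n = 2048, Hamming bound = 8, |C| = 10 > bound (violated).

Step 1: Compute V_q(n, t) = Σ_{j=0}^3 C(n, j) (q−1)^j.
  j = 0: C(11,0)·(1)^0 = 1·1 = 1.
  j = 1: C(11,1)·(1)^1 = 11·1 = 11.
  j = 2: C(11,2)·(1)^2 = 55·1 = 55.
  j = 3: C(11,3)·(1)^3 = 165·1 = 165.
  V_q(n, t) = 1 + 11 + 55 + 165 = 232.
Step 2: q^n = 2^11 = 2048.
Step 3: Hamming bound ⌊q^n / V_q(n,t)⌋ = ⌊2048/232⌋ = 8.
Step 4: Compare |C| = 10 to 8: violated.
The claimed |C| lies above the Hamming bound, so no 2-ary code of length 11 with d ≥ 7 can have 10 codewords.


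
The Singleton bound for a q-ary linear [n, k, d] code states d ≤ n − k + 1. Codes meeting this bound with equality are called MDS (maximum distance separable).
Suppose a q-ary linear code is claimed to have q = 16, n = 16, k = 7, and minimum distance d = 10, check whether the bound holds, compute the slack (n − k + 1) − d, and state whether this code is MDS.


Singleton RHS = n − k + 1 = 10, slack = 0, bound satisfied, MDS.

Singleton bound: d ≤ n − k + 1.
Here n = 16, k = 7, so n − k + 1 = 10.
Given d = 10, check d ≤ 10: YES.
Slack = (n − k + 1) − d = 0.
The code is MDS (slack = 0).
Description: the claimed parameters are [16, 7, 10]_16; such a code would be MDS (meets Singleton bound).


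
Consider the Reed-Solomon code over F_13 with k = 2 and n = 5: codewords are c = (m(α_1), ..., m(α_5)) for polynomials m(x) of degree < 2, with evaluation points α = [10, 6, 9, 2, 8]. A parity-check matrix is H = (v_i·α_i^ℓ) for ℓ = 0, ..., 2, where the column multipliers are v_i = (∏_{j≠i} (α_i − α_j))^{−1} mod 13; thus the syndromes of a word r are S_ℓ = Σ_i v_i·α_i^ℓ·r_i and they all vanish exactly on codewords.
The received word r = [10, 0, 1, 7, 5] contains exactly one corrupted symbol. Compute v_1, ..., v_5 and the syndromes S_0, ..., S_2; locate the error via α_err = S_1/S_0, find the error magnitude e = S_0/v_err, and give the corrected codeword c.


S = (6, 12, 11), error at position 4, error magnitude e = 4, c = [10, 0, 1, 3, 5].

Step 1: column multipliers v_i = (∏_{j≠i}(α_i − α_j))^{−1} mod 13.
  i = 1 (α = 10): (10−6)(10−9)(10−2)(10−8) = 4·1·8·2 = 64 ≡ 12, so v_1 = 12^{−1} = 12 (mod 13).
  i = 2 (α = 6): (6−10)(6−9)(6−2)(6−8) = (−4)·(−3)·4·(−2) = −96 ≡ 8, so v_2 = 8^{−1} = 5 (mod 13).
  i = 3 (α = 9): (9−10)(9−6)(9−2)(9−8) = (−1)·3·7·1 = −21 ≡ 5, so v_3 = 5^{−1} = 8 (mod 13).
  i = 4 (α = 2): (2−10)(2−6)(2−9)(2−8) = (−8)·(−4)·(−7)·(−6) = 1344 ≡ 5, so v_4 = 5^{−1} = 8 (mod 13).
  i = 5 (α = 8): (8−10)(8−6)(8−9)(8−2) = (−2)·2·(−1)·6 = 24 ≡ 11, so v_5 = 11^{−1} = 6 (mod 13).
  v = [12, 5, 8, 8, 6].
Step 2: syndromes of r = [10, 0, 1, 7, 5] (all sums mod 13).
  S_0 = Σ v_i r_i = 12·10 + 5·0 + 8·1 + 8·7 + 6·5 = 214 ≡ 6.
  S_1 = Σ v_i α_i r_i = 12·10·10 + 5·6·0 + 8·9·1 + 8·2·7 + 6·8·5 = 1624 ≡ 12.
  α_i^2 mod 13 = [9, 10, 3, 4, 12].
  S_2 = Σ v_i α_i^2 r_i = 12·9·10 + 5·10·0 + 8·3·1 + 8·4·7 + 6·12·5 = 1688 ≡ 11.
  S = (6, 12, 11) ≠ 0, so r is not a codeword (an error is present).
Step 3: locate the error. For a single error e at position i, S_ℓ = v_i·e·α_i^ℓ, so α_err = S_1/S_0.
  S_0^{−1} = 6^{−1} = 11 (mod 13), so α_err = 12·11 = 132 ≡ 2 = α_4. Error position i = 4.
  Consistency check: S_2/S_1 = 11·12 = 132 ≡ 2 = α_err ✓ (single-error assumption holds).
Step 4: error magnitude e = S_0/v_4 = S_0·∏_{j≠4}(α_4 − α_j) = 6·5 = 30 ≡ 4 (mod 13).
Step 5: correct position 4: c_4 = r_4 − e = 7 − 4 ≡ 3 (mod 13). Hence c = [10, 0, 1, 3, 5].
  Check: interpolating c through the α_i gives m(x) = 11 + 9·x (degree < 2) with m(α_i) = c_i for every i, so c is indeed a codeword.


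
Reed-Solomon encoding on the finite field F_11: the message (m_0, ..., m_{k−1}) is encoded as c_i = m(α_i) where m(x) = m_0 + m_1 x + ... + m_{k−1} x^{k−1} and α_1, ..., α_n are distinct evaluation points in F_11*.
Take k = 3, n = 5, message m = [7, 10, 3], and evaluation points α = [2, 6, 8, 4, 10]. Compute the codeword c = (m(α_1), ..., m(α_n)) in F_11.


c = [6, 10, 4, 7, 0]

Message polynomial: m(x) = 7 + 10·x + 3·x^2 (mod 11).
For each evaluation point α_i, compute m(α_i) mod 11:
  α_1 = 2: Horner steps 3 → 5 → 6, so m(2) = 6.
  α_2 = 6: Horner steps 3 → 6 → 10, so m(6) = 10.
  α_3 = 8: Horner steps 3 → 1 → 4, so m(8) = 4.
  α_4 = 4: Horner steps 3 → 0 → 7, so m(4) = 7.
  α_5 = 10: Horner steps 3 → 7 → 0, so m(10) = 0.
Codeword c = [6, 10, 4, 7, 0] ∈ F_11^5.


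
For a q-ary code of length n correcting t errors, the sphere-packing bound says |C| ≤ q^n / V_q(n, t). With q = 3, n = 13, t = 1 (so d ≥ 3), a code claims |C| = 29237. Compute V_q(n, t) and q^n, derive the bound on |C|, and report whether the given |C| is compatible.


V_q(n, t) = 27, q^n = 1594323, Hamming bound = 59049, |C| = 29237 ≤ bound (satisfied).

Step 1: Compute V_q(n, t) = Σ_{j=0}^1 C(n, j) (q−1)^j.
  j = 0: C(13,0)·(2)^0 = 1·1 = 1.
  j = 1: C(13,1)·(2)^1 = 13·2 = 26.
  V_q(n, t) = 1 + 26 = 27.
Step 2: q^n = 3^13 = 1594323.
Step 3: Hamming bound ⌊q^n / V_q(n,t)⌋ = ⌊1594323/27⌋ = 59049.
Step 4: Compare |C| = 29237 to 59049: satisfied.
The claimed |C| lies below the Hamming bound.


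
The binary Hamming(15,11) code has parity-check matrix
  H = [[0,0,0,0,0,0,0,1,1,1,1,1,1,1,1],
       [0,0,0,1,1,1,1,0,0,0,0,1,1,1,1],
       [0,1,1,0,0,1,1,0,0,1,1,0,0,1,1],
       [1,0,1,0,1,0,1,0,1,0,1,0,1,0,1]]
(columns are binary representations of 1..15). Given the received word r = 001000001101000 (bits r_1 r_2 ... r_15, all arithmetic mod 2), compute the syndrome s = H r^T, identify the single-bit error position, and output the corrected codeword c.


s = (1, 1, 0, 0)^T, error position = 12, corrected codeword c = 001000001100000

Compute s = H r^T mod 2 one row at a time:
  s_1 = 0 + 1 + 1 + 0 + 1 + 0 + 0 + 0 = 3 ≡ 1 (mod 2).
  s_2 = 0 + 0 + 0 + 0 + 1 + 0 + 0 + 0 = 1 ≡ 1 (mod 2).
  s_3 = 0 + 1 + 0 + 0 + 1 + 0 + 0 + 0 = 2 ≡ 0 (mod 2).
  s_4 = 0 + 1 + 0 + 0 + 1 + 0 + 0 + 0 = 2 ≡ 0 (mod 2).
s = (1, 1, 0, 0)^T — this equals column 12 of H (binary 1100), so error is at position 12.
Correct: flip bit 12 of r = 001000001101000 to get c = 001000001100000.


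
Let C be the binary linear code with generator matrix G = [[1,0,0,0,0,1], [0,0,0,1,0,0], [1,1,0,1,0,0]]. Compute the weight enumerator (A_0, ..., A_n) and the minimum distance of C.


Weight distribution: A_0 = 1, A_1 = 1, A_2 = 3, A_3 = 3. Minimum distance d = 1.

Enumerate all 2^3 = 8 messages m ∈ F_2^3.
For each, compute codeword c = mG in F_2^6, then tally its weight.
  m = 000 → c = 000000, weight = 0.
  m = 100 → c = 100001, weight = 2.
  m = 010 → c = 000100, weight = 1.
  m = 110 → c = 100101, weight = 3.
  m = 001 → c = 110100, weight = 3.
  m = 101 → c = 010101, weight = 3.
  m = 011 → c = 110000, weight = 2.
  m = 111 → c = 010001, weight = 2.
Tally weights:
  weight 0: 1 codewords.
  weight 1: 1 codewords.
  weight 2: 3 codewords.
  weight 3: 3 codewords.
Minimum distance d = smallest w > 0 with A_w > 0 = 1.
Sanity: Σ A_w = 8 = 2^3 = 8 ✓.


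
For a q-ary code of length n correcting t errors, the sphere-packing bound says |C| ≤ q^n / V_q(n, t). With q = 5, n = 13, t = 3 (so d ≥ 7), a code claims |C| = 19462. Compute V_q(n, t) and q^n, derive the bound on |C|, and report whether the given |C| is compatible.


V_q(n, t) = 19605, q^n = 1220703125, Hamming bound = 62264, |C| = 19462 ≤ bound (satisfied).

Step 1: Compute V_q(n, t) = Σ_{j=0}^3 C(n, j) (q−1)^j.
  j = 0: C(13,0)·(4)^0 = 1·1 = 1.
  j = 1: C(13,1)·(4)^1 = 13·4 = 52.
  j = 2: C(13,2)·(4)^2 = 78·16 = 1248.
  j = 3: C(13,3)·(4)^3 = 286·64 = 18304.
  V_q(n, t) = 1 + 52 + 1248 + 18304 = 19605.
Step 2: q^n = 5^13 = 1220703125.
Step 3: Hamming bound ⌊q^n / V_q(n,t)⌋ = ⌊1220703125/19605⌋ = 62264.
Step 4: Compare |C| = 19462 to 62264: satisfied.
The claimed |C| lies below the Hamming bound.


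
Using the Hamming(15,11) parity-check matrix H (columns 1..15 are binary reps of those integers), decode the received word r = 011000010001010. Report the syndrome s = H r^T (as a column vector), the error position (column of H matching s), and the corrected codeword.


s = (1, 0, 1, 1)^T, error position = 11, corrected codeword c = 011000010011010

Compute s = H r^T mod 2 one row at a time:
  s_1 = 1 + 0 + 0 + 0 + 1 + 0 + 1 + 0 = 3 ≡ 1 (mod 2).
  s_2 = 0 + 0 + 0 + 0 + 1 + 0 + 1 + 0 = 2 ≡ 0 (mod 2).
  s_3 = 1 + 1 + 0 + 0 + 0 + 0 + 1 + 0 = 3 ≡ 1 (mod 2).
  s_4 = 0 + 1 + 0 + 0 + 0 + 0 + 0 + 0 = 1 ≡ 1 (mod 2).
s = (1, 0, 1, 1)^T — this equals column 11 of H (binary 1011), so error is at position 11.
Correct: flip bit 11 of r = 011000010001010 to get c = 011000010011010.


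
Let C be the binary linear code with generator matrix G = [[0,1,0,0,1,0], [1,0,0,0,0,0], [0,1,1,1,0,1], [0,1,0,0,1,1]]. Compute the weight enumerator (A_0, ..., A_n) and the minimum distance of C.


Weight distribution: A_0 = 1, A_1 = 2, A_2 = 2, A_3 = 4, A_4 = 5, A_5 = 2. Minimum distance d = 1.

Enumerate all 2^4 = 16 messages m ∈ F_2^4.
For each, compute codeword c = mG in F_2^6, then tally its weight.
  m = 0000 → c = 000000, weight = 0.
  m = 1000 → c = 010010, weight = 2.
  m = 0100 → c = 100000, weight = 1.
  m = 1100 → c = 110010, weight = 3.
  m = 0010 → c = 011101, weight = 4.
  m = 1010 → c = 001111, weight = 4.
  m = 0110 → c = 111101, weight = 5.
  m = 1110 → c = 101111, weight = 5.
  m = 0001 → c = 010011, weight = 3.
  m = 1001 → c = 000001, weight = 1.
  m = 0101 → c = 110011, weight = 4.
  m = 1101 → c = 100001, weight = 2.
  m = 0011 → c = 001110, weight = 3.
  m = 1011 → c = 011100, weight = 3.
  m = 0111 → c = 101110, weight = 4.
  m = 1111 → c = 111100, weight = 4.
Tally weights:
  weight 0: 1 codewords.
  weight 1: 2 codewords.
  weight 2: 2 codewords.
  weight 3: 4 codewords.
  weight 4: 5 codewords.
  weight 5: 2 codewords.
Minimum distance d = smallest w > 0 with A_w > 0 = 1.
Sanity: Σ A_w = 16 = 2^4 = 16 ✓.
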